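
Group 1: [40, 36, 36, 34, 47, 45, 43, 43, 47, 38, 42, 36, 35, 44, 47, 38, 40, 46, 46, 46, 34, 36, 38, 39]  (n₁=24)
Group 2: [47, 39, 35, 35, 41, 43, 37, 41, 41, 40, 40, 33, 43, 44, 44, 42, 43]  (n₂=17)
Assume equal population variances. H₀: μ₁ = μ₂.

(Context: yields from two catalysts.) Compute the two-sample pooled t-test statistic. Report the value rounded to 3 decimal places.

x̄₁=40.667, s₁=4.575, n₁=24
x̄₂=40.471, s₂=3.710, n₂=17
s_p² = [23·4.575² + 16·3.710²]/39 = 17.9889
SE = √(s_p²·(1/24+1/17)) = 1.3445
t = (40.667−40.471)/1.3445 = 0.1458
df = 39

test statistic = 0.146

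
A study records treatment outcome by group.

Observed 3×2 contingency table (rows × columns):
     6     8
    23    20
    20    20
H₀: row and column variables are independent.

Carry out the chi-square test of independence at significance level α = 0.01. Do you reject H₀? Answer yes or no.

Row totals [14, 43, 40], col totals [49, 48], n=97
χ² = (6−7.07)²/7.07 + (8−6.93)²/6.93 + (23−21.72)²/21.72 + (20−21.28)²/21.28 + (20−20.21)²/20.21 + (20−19.79)²/19.79 = 0.4848
df = 2
p-value (upper-tail) = 0.78476
At α=0.01: p ≥ α → fail to reject H₀

reject H₀: no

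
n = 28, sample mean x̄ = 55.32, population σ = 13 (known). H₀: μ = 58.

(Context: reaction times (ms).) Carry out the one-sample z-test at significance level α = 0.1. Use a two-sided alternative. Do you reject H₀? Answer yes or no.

SE = σ/√n = 13/√28 = 2.4568
z = (x̄−μ₀)/SE = (55.32−58)/2.4568 = -1.0909
p-value (two-sided) = 0.27533
At α=0.1: p ≥ α → fail to reject H₀

reject H₀: no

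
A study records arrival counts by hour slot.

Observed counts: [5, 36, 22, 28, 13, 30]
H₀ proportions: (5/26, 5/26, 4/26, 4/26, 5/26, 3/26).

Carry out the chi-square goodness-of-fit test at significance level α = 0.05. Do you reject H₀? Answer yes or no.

reject H₀: yes

n = 134; E_i = n·p_i = [25.77, 25.77, 20.62, 20.62, 25.77, 15.46]
χ² = (5−25.77)²/25.77 + (36−25.77)²/25.77 + (22−20.62)²/20.62 + (28−20.62)²/20.62 + (13−25.77)²/25.77 + (30−15.46)²/15.46 = 43.5373
df = 5
p-value (upper-tail) = 0.00000
At α=0.05: p < α → reject H₀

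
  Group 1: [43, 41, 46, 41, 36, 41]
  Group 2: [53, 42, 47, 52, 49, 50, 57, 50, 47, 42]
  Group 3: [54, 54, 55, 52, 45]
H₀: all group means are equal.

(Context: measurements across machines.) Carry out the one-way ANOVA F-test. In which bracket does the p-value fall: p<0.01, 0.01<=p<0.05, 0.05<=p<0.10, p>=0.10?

p-value bracket: p<0.01

Group means [41.33, 48.90, 52.00], grand mean 47.476
SSB = Σnᵢ(x̄ᵢ−x̄)² = 349.005; SSW = ΣΣ(x−x̄ᵢ)² = 316.233
MSB = 349.005/2 = 174.5024; MSW = 316.233/18 = 17.5685
F = MSB/MSW = 9.9327
df = (2, 18)
p-value (upper-tail) = 0.00124
→ bracket: p<0.01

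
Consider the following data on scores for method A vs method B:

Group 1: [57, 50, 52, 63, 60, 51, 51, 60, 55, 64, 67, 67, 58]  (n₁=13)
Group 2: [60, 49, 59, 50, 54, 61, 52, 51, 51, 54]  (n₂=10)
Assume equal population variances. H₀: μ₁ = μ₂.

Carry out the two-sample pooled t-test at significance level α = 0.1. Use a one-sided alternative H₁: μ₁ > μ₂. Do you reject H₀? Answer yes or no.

reject H₀: yes

x̄₁=58.077, s₁=6.048, n₁=13
x̄₂=54.100, s₂=4.383, n₂=10
s_p² = [12·6.048² + 9·4.383²]/21 = 29.1344
SE = √(s_p²·(1/13+1/10)) = 2.2704
t = (58.077−54.100)/2.2704 = 1.7517
df = 21
p-value (one-sided, H₁ greater) = 0.04721
At α=0.1: p < α → reject H₀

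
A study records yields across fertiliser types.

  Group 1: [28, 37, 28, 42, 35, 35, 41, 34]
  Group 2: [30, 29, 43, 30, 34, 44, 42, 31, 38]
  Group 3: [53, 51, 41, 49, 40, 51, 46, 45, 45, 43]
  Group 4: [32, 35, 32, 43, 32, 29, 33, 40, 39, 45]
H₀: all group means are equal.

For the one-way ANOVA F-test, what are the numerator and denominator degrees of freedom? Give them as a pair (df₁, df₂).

degrees of freedom = [3, 33]

k = 4 groups, N = 37 total
df = (k−1, N−k) = (4−1, 37−4) = (3, 33)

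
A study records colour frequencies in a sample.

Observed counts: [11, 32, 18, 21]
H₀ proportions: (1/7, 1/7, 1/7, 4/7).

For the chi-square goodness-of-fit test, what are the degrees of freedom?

degrees of freedom = 3

df = k − 1 = 4 − 1 = 3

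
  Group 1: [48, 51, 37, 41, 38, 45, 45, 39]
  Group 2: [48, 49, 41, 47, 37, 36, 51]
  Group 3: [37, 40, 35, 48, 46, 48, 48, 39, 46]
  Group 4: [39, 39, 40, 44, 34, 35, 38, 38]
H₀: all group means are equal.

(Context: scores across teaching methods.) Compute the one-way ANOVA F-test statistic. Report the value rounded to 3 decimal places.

test statistic = 2.105

Group means [43.00, 44.14, 43.00, 38.38], grand mean 42.094
SSB = Σnᵢ(x̄ᵢ−x̄)² = 153.987; SSW = ΣΣ(x−x̄ᵢ)² = 682.732
MSB = 153.987/3 = 51.3289; MSW = 682.732/28 = 24.3833
F = MSB/MSW = 2.1051
df = (3, 28)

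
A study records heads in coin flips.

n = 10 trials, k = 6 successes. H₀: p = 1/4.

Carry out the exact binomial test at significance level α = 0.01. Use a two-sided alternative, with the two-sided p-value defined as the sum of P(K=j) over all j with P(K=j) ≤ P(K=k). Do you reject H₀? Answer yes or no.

Exact binomial: n=10, k=6, p₀=1/4=0.2500
P(X=j) = C(n,j)·p₀^j·(1−p₀)^(n−j); p = Σ P(X=j) over j with P(X=j) ≤ P(X=6)
p-value (two-sided) = 0.01973
At α=0.01: p ≥ α → fail to reject H₀

reject H₀: no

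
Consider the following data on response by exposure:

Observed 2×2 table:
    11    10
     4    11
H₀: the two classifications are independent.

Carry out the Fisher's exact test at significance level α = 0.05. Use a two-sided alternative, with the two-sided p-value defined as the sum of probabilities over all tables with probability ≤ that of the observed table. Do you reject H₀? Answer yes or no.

reject H₀: no

Margins: r₁=21, r₂=15, c₁=15, c₂=21, n=36
p_obs = C(21,11)·C(15,4)/C(36,15); sum pmf over tables with pmf ≤ p_obs
p-value (two-sided) = 0.17598
At α=0.05: p ≥ α → fail to reject H₀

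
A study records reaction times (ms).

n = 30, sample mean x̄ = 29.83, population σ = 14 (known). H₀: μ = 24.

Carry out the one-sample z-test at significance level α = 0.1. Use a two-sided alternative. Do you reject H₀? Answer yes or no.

SE = σ/√n = 14/√30 = 2.5560
z = (x̄−μ₀)/SE = (29.83−24)/2.5560 = 2.2809
p-value (two-sided) = 0.02256
At α=0.1: p < α → reject H₀

reject H₀: yes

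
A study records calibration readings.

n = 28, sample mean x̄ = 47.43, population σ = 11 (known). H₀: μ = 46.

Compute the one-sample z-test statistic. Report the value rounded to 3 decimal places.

test statistic = 0.688

SE = σ/√n = 11/√28 = 2.0788
z = (x̄−μ₀)/SE = (47.43−46)/2.0788 = 0.6879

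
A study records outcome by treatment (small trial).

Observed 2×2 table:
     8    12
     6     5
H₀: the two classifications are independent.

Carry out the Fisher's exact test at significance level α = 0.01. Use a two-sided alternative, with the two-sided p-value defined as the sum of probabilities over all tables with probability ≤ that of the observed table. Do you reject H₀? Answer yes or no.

reject H₀: no

Margins: r₁=20, r₂=11, c₁=14, c₂=17, n=31
p_obs = C(20,8)·C(11,6)/C(31,14); sum pmf over tables with pmf ≤ p_obs
p-value (two-sided) = 0.47747
At α=0.01: p ≥ α → fail to reject H₀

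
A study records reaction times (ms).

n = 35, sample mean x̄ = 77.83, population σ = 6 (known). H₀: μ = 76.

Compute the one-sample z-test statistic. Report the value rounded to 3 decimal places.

SE = σ/√n = 6/√35 = 1.0142
z = (x̄−μ₀)/SE = (77.83−76)/1.0142 = 1.8044

test statistic = 1.804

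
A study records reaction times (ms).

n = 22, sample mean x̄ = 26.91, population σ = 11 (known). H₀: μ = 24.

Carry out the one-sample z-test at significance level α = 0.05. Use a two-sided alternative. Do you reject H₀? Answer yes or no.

SE = σ/√n = 11/√22 = 2.3452
z = (x̄−μ₀)/SE = (26.91−24)/2.3452 = 1.2408
p-value (two-sided) = 0.21467
At α=0.05: p ≥ α → fail to reject H₀

reject H₀: no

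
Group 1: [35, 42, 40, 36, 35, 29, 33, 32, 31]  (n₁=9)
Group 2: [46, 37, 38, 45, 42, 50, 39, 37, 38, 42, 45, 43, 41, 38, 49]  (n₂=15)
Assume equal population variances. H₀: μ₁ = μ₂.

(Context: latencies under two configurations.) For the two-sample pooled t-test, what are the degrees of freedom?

df = n₁ + n₂ − 2 = 9 + 15 − 2 = 22

degrees of freedom = 22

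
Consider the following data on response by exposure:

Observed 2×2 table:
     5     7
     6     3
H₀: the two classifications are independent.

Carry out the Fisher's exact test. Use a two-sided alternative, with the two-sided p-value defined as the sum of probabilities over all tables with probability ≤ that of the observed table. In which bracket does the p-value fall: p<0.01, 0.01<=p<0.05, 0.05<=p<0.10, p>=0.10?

Margins: r₁=12, r₂=9, c₁=11, c₂=10, n=21
p_obs = C(12,5)·C(9,6)/C(21,11); sum pmf over tables with pmf ≤ p_obs
p-value (two-sided) = 0.38700
→ bracket: p>=0.10

p-value bracket: p>=0.10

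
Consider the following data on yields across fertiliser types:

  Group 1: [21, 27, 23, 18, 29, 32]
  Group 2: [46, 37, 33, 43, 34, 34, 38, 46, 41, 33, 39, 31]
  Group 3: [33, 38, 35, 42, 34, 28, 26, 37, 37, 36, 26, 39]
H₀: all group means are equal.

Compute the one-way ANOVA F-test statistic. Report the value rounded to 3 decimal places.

test statistic = 12.479

Group means [25.00, 37.92, 34.25], grand mean 33.867
SSB = Σnᵢ(x̄ᵢ−x̄)² = 670.300; SSW = ΣΣ(x−x̄ᵢ)² = 725.167
MSB = 670.300/2 = 335.1500; MSW = 725.167/27 = 26.8580
F = MSB/MSW = 12.4786
df = (2, 27)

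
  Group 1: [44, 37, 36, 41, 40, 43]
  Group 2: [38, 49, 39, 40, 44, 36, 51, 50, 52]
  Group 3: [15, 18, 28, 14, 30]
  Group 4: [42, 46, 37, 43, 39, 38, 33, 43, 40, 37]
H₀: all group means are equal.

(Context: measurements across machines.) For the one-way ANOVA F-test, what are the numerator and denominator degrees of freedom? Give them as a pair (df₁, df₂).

k = 4 groups, N = 30 total
df = (k−1, N−k) = (4−1, 30−4) = (3, 26)

degrees of freedom = [3, 26]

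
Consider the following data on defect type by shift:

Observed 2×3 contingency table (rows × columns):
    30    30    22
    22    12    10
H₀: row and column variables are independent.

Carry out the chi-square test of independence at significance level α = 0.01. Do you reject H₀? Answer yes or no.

reject H₀: no

Row totals [82, 44], col totals [52, 42, 32], n=126
χ² = (30−33.84)²/33.84 + (30−27.33)²/27.33 + (22−20.83)²/20.83 + (22−18.16)²/18.16 + (12−14.67)²/14.67 + (10−11.17)²/11.17 = 2.1833
df = 2
p-value (upper-tail) = 0.33566
At α=0.01: p ≥ α → fail to reject H₀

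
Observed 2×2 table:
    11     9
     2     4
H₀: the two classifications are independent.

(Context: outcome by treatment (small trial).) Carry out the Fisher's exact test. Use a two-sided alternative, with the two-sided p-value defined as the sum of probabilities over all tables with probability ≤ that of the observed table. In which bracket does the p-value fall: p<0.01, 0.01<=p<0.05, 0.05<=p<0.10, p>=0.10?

p-value bracket: p>=0.10

Margins: r₁=20, r₂=6, c₁=13, c₂=13, n=26
p_obs = C(20,11)·C(6,2)/C(26,13); sum pmf over tables with pmf ≤ p_obs
p-value (two-sided) = 0.64472
→ bracket: p>=0.10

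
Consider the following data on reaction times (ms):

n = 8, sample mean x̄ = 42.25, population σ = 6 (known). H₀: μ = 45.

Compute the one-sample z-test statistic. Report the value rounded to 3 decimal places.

test statistic = -1.296

SE = σ/√n = 6/√8 = 2.1213
z = (x̄−μ₀)/SE = (42.25−45)/2.1213 = -1.2964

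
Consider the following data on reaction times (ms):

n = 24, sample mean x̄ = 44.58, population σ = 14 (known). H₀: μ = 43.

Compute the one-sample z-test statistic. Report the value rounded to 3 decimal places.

test statistic = 0.553

SE = σ/√n = 14/√24 = 2.8577
z = (x̄−μ₀)/SE = (44.58−43)/2.8577 = 0.5529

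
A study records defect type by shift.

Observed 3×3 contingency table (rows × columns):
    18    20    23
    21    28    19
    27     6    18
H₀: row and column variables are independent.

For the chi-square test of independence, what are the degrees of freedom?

degrees of freedom = 4

df = (r−1)(c−1) = (3−1)·(3−1) = 4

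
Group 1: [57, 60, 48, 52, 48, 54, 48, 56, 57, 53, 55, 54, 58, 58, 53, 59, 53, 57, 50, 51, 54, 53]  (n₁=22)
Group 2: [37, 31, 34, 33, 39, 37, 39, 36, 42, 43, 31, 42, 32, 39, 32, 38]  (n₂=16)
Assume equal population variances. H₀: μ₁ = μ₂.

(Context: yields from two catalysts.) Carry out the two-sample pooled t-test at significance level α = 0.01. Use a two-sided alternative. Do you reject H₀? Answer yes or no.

x̄₁=54.000, s₁=3.559, n₁=22
x̄₂=36.562, s₂=4.033, n₂=16
s_p² = [21·3.559² + 15·4.033²]/36 = 14.1649
SE = √(s_p²·(1/22+1/16)) = 1.2366
t = (54.000−36.562)/1.2366 = 14.1012
df = 36
p-value (two-sided) = 0.00000
At α=0.01: p < α → reject H₀

reject H₀: yes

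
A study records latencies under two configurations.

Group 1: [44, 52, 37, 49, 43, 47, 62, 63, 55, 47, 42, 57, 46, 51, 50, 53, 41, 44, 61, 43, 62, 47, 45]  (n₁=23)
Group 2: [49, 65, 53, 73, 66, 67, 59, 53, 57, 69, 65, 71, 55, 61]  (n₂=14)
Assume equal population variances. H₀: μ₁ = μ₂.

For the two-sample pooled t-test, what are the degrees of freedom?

degrees of freedom = 35

df = n₁ + n₂ − 2 = 23 + 14 − 2 = 35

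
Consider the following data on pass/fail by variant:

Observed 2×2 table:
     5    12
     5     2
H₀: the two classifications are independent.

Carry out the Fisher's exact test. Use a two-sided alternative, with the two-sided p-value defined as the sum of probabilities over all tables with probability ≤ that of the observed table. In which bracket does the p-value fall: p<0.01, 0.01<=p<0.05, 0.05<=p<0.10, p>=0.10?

Margins: r₁=17, r₂=7, c₁=10, c₂=14, n=24
p_obs = C(17,5)·C(7,5)/C(24,10); sum pmf over tables with pmf ≤ p_obs
p-value (two-sided) = 0.08501
→ bracket: 0.05<=p<0.10

p-value bracket: 0.05<=p<0.10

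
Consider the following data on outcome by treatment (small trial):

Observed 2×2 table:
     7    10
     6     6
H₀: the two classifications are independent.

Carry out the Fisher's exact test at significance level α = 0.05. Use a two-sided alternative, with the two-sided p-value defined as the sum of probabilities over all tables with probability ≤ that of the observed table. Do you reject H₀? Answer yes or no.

Margins: r₁=17, r₂=12, c₁=13, c₂=16, n=29
p_obs = C(17,7)·C(12,6)/C(29,13); sum pmf over tables with pmf ≤ p_obs
p-value (two-sided) = 0.71629
At α=0.05: p ≥ α → fail to reject H₀

reject H₀: no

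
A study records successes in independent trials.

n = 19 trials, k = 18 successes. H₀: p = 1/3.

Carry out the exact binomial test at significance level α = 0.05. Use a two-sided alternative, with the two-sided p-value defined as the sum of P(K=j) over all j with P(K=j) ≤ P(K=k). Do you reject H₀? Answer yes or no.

reject H₀: yes

Exact binomial: n=19, k=18, p₀=1/3=0.3333
P(X=j) = C(n,j)·p₀^j·(1−p₀)^(n−j); p = Σ P(X=j) over j with P(X=j) ≤ P(X=18)
p-value (two-sided) = 0.00000
At α=0.05: p < α → reject H₀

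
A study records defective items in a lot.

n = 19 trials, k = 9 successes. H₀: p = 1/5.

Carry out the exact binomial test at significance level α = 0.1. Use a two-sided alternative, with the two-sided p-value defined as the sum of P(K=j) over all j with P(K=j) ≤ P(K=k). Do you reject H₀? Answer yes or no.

Exact binomial: n=19, k=9, p₀=1/5=0.2000
P(X=j) = C(n,j)·p₀^j·(1−p₀)^(n−j); p = Σ P(X=j) over j with P(X=j) ≤ P(X=9)
p-value (two-sided) = 0.00666
At α=0.1: p < α → reject H₀

reject H₀: yes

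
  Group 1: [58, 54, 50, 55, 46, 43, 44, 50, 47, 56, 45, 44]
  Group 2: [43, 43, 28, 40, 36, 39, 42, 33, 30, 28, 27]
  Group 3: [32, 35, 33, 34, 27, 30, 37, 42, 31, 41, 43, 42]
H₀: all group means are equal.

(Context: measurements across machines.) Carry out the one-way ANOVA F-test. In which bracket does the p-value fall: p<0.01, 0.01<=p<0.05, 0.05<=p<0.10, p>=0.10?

Group means [49.33, 35.36, 35.58], grand mean 40.229
SSB = Σnᵢ(x̄ᵢ−x̄)² = 1514.043; SSW = ΣΣ(x−x̄ᵢ)² = 1032.129
MSB = 1514.043/2 = 757.0213; MSW = 1032.129/32 = 32.2540
F = MSB/MSW = 23.4706
df = (2, 32)
p-value (upper-tail) = 0.00000
→ bracket: p<0.01

p-value bracket: p<0.01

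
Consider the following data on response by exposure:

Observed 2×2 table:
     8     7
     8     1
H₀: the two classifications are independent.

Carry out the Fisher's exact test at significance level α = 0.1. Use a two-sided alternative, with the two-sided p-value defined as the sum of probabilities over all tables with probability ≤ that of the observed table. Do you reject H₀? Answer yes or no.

reject H₀: no

Margins: r₁=15, r₂=9, c₁=16, c₂=8, n=24
p_obs = C(15,8)·C(9,8)/C(24,16); sum pmf over tables with pmf ≤ p_obs
p-value (two-sided) = 0.17818
At α=0.1: p ≥ α → fail to reject H₀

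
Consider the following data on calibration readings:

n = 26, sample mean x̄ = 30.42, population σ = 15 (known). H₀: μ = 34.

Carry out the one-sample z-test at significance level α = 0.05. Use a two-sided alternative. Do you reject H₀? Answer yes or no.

reject H₀: no

SE = σ/√n = 15/√26 = 2.9417
z = (x̄−μ₀)/SE = (30.42−34)/2.9417 = -1.2170
p-value (two-sided) = 0.22362
At α=0.05: p ≥ α → fail to reject H₀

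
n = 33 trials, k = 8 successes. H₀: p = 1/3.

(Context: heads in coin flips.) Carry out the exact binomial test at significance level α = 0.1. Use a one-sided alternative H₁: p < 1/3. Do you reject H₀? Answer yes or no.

Exact binomial: n=33, k=8, p₀=1/3=0.3333
P(X≤8) from Σ C(n,i)·p₀^i·(1−p₀)^(n−i)
p-value (one-sided, H₁ less) = 0.17881
At α=0.1: p ≥ α → fail to reject H₀

reject H₀: no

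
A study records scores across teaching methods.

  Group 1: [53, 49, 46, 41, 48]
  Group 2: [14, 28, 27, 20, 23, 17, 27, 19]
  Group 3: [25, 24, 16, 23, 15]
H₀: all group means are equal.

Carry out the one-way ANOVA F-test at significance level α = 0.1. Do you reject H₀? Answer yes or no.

Group means [47.40, 21.88, 20.60], grand mean 28.611
SSB = Σnᵢ(x̄ᵢ−x̄)² = 2449.003; SSW = ΣΣ(x−x̄ᵢ)² = 355.275
MSB = 2449.003/2 = 1224.5014; MSW = 355.275/15 = 23.6850
F = MSB/MSW = 51.6994
df = (2, 15)
p-value (upper-tail) = 0.00000
At α=0.1: p < α → reject H₀

reject H₀: yes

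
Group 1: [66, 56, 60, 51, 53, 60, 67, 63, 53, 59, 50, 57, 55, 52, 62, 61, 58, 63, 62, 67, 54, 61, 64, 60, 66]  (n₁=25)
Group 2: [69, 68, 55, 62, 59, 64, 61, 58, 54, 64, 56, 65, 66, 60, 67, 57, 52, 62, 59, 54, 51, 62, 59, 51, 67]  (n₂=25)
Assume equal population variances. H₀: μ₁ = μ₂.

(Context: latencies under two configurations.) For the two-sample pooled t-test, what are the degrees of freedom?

df = n₁ + n₂ − 2 = 25 + 25 − 2 = 48

degrees of freedom = 48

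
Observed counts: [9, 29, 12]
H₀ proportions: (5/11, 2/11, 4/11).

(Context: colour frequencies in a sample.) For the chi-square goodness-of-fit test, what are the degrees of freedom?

degrees of freedom = 2

df = k − 1 = 3 − 1 = 2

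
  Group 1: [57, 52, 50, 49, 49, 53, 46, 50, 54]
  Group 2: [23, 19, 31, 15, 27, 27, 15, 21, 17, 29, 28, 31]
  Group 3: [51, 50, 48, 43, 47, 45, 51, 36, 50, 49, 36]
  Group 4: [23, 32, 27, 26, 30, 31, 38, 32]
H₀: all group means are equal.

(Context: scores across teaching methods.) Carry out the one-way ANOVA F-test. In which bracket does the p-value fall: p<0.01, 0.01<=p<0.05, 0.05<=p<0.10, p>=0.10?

Group means [51.11, 23.58, 46.00, 29.88], grand mean 37.200
SSB = Σnᵢ(x̄ᵢ−x̄)² = 5247.719; SSW = ΣΣ(x−x̄ᵢ)² = 938.681
MSB = 5247.719/3 = 1749.2398; MSW = 938.681/36 = 26.0745
F = MSB/MSW = 67.0863
df = (3, 36)
p-value (upper-tail) = 0.00000
→ bracket: p<0.01

p-value bracket: p<0.01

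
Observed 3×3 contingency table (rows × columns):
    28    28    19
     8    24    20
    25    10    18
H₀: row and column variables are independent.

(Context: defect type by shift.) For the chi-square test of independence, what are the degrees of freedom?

df = (r−1)(c−1) = (3−1)·(3−1) = 4

degrees of freedom = 4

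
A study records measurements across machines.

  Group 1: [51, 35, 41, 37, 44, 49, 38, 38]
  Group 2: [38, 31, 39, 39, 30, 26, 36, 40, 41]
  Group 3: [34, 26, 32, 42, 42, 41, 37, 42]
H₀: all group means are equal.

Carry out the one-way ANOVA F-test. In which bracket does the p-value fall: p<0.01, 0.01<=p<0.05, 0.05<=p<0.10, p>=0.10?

Group means [41.62, 35.56, 37.00], grand mean 37.960
SSB = Σnᵢ(x̄ᵢ−x̄)² = 166.863; SSW = ΣΣ(x−x̄ᵢ)² = 708.097
MSB = 166.863/2 = 83.4314; MSW = 708.097/22 = 32.1862
F = MSB/MSW = 2.5921
df = (2, 22)
p-value (upper-tail) = 0.09753
→ bracket: 0.05<=p<0.10

p-value bracket: 0.05<=p<0.10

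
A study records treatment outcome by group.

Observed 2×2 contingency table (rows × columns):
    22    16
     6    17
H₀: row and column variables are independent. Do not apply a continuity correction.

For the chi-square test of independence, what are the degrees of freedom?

df = (r−1)(c−1) = (2−1)·(2−1) = 1

degrees of freedom = 1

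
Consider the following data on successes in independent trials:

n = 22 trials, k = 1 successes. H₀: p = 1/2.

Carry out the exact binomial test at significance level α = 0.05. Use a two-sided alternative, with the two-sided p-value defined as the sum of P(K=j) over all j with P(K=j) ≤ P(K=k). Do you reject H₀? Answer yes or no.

Exact binomial: n=22, k=1, p₀=1/2=0.5000
P(X=j) = C(n,j)·p₀^j·(1−p₀)^(n−j); p = Σ P(X=j) over j with P(X=j) ≤ P(X=1)
p-value (two-sided) = 0.00001
At α=0.05: p < α → reject H₀

reject H₀: yes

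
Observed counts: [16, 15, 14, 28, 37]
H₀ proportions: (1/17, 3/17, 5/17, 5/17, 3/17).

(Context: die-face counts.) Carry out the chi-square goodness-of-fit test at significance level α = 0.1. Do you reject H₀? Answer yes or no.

reject H₀: yes

n = 110; E_i = n·p_i = [6.47, 19.41, 32.35, 32.35, 19.41]
χ² = (16−6.47)²/6.47 + (15−19.41)²/19.41 + (14−32.35)²/32.35 + (28−32.35)²/32.35 + (37−19.41)²/19.41 = 41.9697
df = 4
p-value (upper-tail) = 0.00000
At α=0.1: p < α → reject H₀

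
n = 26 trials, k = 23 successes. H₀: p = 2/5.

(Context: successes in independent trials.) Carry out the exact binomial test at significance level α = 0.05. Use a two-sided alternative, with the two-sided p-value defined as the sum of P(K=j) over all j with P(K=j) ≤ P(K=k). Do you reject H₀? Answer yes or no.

reject H₀: yes

Exact binomial: n=26, k=23, p₀=2/5=0.4000
P(X=j) = C(n,j)·p₀^j·(1−p₀)^(n−j); p = Σ P(X=j) over j with P(X=j) ≤ P(X=23)
p-value (two-sided) = 0.00000
At α=0.05: p < α → reject H₀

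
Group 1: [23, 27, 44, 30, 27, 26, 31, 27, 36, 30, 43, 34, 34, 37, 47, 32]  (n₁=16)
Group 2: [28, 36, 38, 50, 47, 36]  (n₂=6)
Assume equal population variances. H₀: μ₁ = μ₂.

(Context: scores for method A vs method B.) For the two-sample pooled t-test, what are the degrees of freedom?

df = n₁ + n₂ − 2 = 16 + 6 − 2 = 20

degrees of freedom = 20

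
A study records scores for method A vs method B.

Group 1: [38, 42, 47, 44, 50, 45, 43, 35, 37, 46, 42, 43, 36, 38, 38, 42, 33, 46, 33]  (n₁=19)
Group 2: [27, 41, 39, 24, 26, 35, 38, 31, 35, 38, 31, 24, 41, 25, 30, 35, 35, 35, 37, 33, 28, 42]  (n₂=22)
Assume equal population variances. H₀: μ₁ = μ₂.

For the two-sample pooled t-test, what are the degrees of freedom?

degrees of freedom = 39

df = n₁ + n₂ − 2 = 19 + 22 − 2 = 39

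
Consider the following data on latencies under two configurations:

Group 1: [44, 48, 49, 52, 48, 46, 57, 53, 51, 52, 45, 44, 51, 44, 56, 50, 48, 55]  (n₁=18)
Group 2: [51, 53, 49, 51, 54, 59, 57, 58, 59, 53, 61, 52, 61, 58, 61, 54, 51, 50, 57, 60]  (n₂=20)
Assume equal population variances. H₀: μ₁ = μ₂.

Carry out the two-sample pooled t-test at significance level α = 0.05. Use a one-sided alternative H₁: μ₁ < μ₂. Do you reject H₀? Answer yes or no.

x̄₁=49.611, s₁=4.118, n₁=18
x̄₂=55.450, s₂=4.071, n₂=20
s_p² = [17·4.118² + 19·4.071²]/36 = 16.7563
SE = √(s_p²·(1/18+1/20)) = 1.3299
t = (49.611−55.450)/1.3299 = -4.3904
df = 36
p-value (one-sided, H₁ less) = 0.00005
At α=0.05: p < α → reject H₀

reject H₀: yes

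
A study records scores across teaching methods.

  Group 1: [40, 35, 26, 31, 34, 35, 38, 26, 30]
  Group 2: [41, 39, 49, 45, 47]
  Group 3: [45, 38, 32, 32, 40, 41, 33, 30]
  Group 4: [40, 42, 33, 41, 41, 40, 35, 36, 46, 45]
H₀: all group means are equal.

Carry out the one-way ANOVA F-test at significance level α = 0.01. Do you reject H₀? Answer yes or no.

Group means [32.78, 44.20, 36.38, 39.90], grand mean 37.688
SSB = Σnᵢ(x̄ᵢ−x̄)² = 491.744; SSW = ΣΣ(x−x̄ᵢ)² = 621.131
MSB = 491.744/3 = 163.9148; MSW = 621.131/28 = 22.1832
F = MSB/MSW = 7.3891
df = (3, 28)
p-value (upper-tail) = 0.00085
At α=0.01: p < α → reject H₀

reject H₀: yes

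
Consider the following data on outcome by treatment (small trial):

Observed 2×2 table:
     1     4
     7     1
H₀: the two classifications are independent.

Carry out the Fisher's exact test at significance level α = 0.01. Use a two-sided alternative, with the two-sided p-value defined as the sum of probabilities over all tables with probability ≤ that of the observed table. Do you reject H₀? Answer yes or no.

reject H₀: no

Margins: r₁=5, r₂=8, c₁=8, c₂=5, n=13
p_obs = C(5,1)·C(8,7)/C(13,8); sum pmf over tables with pmf ≤ p_obs
p-value (two-sided) = 0.03186
At α=0.01: p ≥ α → fail to reject H₀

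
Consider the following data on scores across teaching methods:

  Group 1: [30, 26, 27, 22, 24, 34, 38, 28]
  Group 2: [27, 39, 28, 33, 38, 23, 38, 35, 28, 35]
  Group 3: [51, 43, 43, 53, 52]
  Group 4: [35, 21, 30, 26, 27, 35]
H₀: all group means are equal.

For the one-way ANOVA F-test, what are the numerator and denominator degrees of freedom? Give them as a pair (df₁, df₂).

k = 4 groups, N = 29 total
df = (k−1, N−k) = (4−1, 29−4) = (3, 25)

degrees of freedom = [3, 25]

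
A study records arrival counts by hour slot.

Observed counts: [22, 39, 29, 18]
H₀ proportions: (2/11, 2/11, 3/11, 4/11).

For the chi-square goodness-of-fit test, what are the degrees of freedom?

degrees of freedom = 3

df = k − 1 = 4 − 1 = 3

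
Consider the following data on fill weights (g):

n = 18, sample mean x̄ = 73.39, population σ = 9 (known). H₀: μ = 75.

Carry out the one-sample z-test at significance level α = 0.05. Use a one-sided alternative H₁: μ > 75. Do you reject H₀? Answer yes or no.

reject H₀: no

SE = σ/√n = 9/√18 = 2.1213
z = (x̄−μ₀)/SE = (73.39−75)/2.1213 = -0.7590
p-value (one-sided, H₁ greater) = 0.77606
At α=0.05: p ≥ α → fail to reject H₀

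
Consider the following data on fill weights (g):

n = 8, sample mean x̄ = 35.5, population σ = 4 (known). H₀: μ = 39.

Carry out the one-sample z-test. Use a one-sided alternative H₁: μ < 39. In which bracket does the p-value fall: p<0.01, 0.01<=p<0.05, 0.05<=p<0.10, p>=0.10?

SE = σ/√n = 4/√8 = 1.4142
z = (x̄−μ₀)/SE = (35.5−39)/1.4142 = -2.4749
p-value (one-sided, H₁ less) = 0.00666
→ bracket: p<0.01

p-value bracket: p<0.01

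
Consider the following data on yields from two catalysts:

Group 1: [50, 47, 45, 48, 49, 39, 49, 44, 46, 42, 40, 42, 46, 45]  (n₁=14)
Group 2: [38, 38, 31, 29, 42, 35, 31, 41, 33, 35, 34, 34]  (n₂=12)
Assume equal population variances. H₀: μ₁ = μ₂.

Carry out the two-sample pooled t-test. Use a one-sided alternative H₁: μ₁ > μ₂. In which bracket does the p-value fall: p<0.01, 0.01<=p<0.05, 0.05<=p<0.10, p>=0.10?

x̄₁=45.143, s₁=3.416, n₁=14
x̄₂=35.083, s₂=4.010, n₂=12
s_p² = [13·3.416² + 11·4.010²]/24 = 13.6930
SE = √(s_p²·(1/14+1/12)) = 1.4557
t = (45.143−35.083)/1.4557 = 6.9103
df = 24
p-value (one-sided, H₁ greater) = 0.00000
→ bracket: p<0.01

p-value bracket: p<0.01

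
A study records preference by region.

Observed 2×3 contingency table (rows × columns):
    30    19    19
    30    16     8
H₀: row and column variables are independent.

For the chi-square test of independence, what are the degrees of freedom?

degrees of freedom = 2

df = (r−1)(c−1) = (2−1)·(3−1) = 2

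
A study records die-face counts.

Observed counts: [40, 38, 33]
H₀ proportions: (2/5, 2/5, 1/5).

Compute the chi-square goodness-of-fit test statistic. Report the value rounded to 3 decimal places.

n = 111; E_i = n·p_i = [44.40, 44.40, 22.20]
χ² = (40−44.40)²/44.40 + (38−44.40)²/44.40 + (33−22.20)²/22.20 = 6.6126
df = 2

test statistic = 6.613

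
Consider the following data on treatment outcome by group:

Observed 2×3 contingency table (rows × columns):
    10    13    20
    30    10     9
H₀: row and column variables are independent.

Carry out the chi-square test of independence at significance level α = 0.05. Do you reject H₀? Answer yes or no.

reject H₀: yes

Row totals [43, 49], col totals [40, 23, 29], n=92
χ² = (10−18.70)²/18.70 + (13−10.75)²/10.75 + (20−13.55)²/13.55 + (30−21.30)²/21.30 + (10−12.25)²/12.25 + (9−15.45)²/15.45 = 14.2330
df = 2
p-value (upper-tail) = 0.00081
At α=0.05: p < α → reject H₀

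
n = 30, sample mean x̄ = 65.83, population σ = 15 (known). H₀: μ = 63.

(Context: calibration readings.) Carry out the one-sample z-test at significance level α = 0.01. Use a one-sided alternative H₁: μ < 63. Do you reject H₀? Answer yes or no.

SE = σ/√n = 15/√30 = 2.7386
z = (x̄−μ₀)/SE = (65.83−63)/2.7386 = 1.0334
p-value (one-sided, H₁ less) = 0.84928
At α=0.01: p ≥ α → fail to reject H₀

reject H₀: no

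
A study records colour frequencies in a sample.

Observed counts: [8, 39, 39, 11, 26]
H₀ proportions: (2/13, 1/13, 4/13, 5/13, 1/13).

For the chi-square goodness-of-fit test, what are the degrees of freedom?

df = k − 1 = 5 − 1 = 4

degrees of freedom = 4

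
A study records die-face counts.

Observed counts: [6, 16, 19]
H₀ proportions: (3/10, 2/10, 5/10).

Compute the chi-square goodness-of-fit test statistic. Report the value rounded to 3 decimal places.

test statistic = 10.756

n = 41; E_i = n·p_i = [12.30, 8.20, 20.50]
χ² = (6−12.30)²/12.30 + (16−8.20)²/8.20 + (19−20.50)²/20.50 = 10.7561
df = 2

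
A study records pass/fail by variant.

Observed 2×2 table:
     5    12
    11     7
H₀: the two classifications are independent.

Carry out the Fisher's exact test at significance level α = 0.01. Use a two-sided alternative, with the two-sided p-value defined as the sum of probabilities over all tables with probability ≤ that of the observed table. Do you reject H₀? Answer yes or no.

reject H₀: no

Margins: r₁=17, r₂=18, c₁=16, c₂=19, n=35
p_obs = C(17,5)·C(18,11)/C(35,16); sum pmf over tables with pmf ≤ p_obs
p-value (two-sided) = 0.09222
At α=0.01: p ≥ α → fail to reject H₀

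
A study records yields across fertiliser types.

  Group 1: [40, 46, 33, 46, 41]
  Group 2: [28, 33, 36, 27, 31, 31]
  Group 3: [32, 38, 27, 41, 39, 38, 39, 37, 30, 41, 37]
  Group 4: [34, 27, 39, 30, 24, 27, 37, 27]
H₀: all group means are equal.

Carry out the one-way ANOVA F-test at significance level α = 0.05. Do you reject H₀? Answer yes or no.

reject H₀: yes

Group means [41.20, 31.00, 36.27, 30.62], grand mean 34.533
SSB = Σnᵢ(x̄ᵢ−x̄)² = 452.610; SSW = ΣΣ(x−x̄ᵢ)² = 584.857
MSB = 452.610/3 = 150.8699; MSW = 584.857/26 = 22.4945
F = MSB/MSW = 6.7070
df = (3, 26)
p-value (upper-tail) = 0.00168
At α=0.05: p < α → reject H₀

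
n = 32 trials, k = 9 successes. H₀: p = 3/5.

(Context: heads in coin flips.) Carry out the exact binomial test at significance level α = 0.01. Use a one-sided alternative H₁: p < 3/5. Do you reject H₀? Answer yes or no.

reject H₀: yes

Exact binomial: n=32, k=9, p₀=3/5=0.6000
P(X≤9) from Σ C(n,i)·p₀^i·(1−p₀)^(n−i)
p-value (one-sided, H₁ less) = 0.00026
At α=0.01: p < α → reject H₀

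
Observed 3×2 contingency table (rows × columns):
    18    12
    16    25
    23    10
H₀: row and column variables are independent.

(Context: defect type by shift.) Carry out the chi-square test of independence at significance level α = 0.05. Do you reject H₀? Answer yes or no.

reject H₀: yes

Row totals [30, 41, 33], col totals [57, 47], n=104
χ² = (18−16.44)²/16.44 + (12−13.56)²/13.56 + (16−22.47)²/22.47 + (25−18.53)²/18.53 + (23−18.09)²/18.09 + (10−14.91)²/14.91 = 7.4037
df = 2
p-value (upper-tail) = 0.02468
At α=0.05: p < α → reject H₀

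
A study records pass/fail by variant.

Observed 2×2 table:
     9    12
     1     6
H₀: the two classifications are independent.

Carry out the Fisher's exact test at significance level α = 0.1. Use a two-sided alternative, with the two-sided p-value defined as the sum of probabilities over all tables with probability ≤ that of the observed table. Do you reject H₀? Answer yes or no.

reject H₀: no

Margins: r₁=21, r₂=7, c₁=10, c₂=18, n=28
p_obs = C(21,9)·C(7,1)/C(28,10); sum pmf over tables with pmf ≤ p_obs
p-value (two-sided) = 0.36424
At α=0.1: p ≥ α → fail to reject H₀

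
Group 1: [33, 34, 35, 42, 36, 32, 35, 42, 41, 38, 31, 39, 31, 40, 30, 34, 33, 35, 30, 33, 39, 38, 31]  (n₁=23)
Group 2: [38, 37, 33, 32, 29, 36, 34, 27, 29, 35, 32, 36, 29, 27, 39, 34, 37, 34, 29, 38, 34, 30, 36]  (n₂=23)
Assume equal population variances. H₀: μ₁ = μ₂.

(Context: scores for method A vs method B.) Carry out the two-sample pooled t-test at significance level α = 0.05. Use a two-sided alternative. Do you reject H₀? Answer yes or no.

reject H₀: no

x̄₁=35.304, s₁=3.866, n₁=23
x̄₂=33.261, s₂=3.683, n₂=23
s_p² = [22·3.866² + 22·3.683²]/44 = 14.2569
SE = √(s_p²·(1/23+1/23)) = 1.1134
t = (35.304−33.261)/1.1134 = 1.8353
df = 44
p-value (two-sided) = 0.07323
At α=0.05: p ≥ α → fail to reject H₀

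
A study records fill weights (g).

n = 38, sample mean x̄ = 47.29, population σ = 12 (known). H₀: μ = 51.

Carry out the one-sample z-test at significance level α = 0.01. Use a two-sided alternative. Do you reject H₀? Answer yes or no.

SE = σ/√n = 12/√38 = 1.9467
z = (x̄−μ₀)/SE = (47.29−51)/1.9467 = -1.9058
p-value (two-sided) = 0.05667
At α=0.01: p ≥ α → fail to reject H₀

reject H₀: no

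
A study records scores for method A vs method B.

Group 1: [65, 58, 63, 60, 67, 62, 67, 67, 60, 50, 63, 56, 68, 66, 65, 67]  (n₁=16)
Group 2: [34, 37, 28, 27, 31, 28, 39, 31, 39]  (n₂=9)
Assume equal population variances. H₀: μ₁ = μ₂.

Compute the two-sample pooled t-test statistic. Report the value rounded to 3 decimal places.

test statistic = 14.778

x̄₁=62.750, s₁=4.946, n₁=16
x̄₂=32.667, s₂=4.770, n₂=9
s_p² = [15·4.946² + 8·4.770²]/23 = 23.8696
SE = √(s_p²·(1/16+1/9)) = 2.0357
t = (62.750−32.667)/2.0357 = 14.7780
df = 23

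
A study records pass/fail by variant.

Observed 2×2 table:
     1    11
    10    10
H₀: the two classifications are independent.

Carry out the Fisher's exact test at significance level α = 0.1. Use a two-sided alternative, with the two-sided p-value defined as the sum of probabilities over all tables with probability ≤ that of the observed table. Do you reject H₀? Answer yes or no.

Margins: r₁=12, r₂=20, c₁=11, c₂=21, n=32
p_obs = C(12,1)·C(20,10)/C(32,11); sum pmf over tables with pmf ≤ p_obs
p-value (two-sided) = 0.02319
At α=0.1: p < α → reject H₀

reject H₀: yes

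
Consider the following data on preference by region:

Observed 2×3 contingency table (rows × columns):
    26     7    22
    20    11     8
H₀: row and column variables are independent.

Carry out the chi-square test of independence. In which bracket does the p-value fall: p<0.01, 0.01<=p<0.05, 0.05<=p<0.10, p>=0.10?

Row totals [55, 39], col totals [46, 18, 30], n=94
χ² = (26−26.91)²/26.91 + (7−10.53)²/10.53 + (22−17.55)²/17.55 + (20−19.09)²/19.09 + (11−7.47)²/7.47 + (8−12.45)²/12.45 = 5.6450
df = 2
p-value (upper-tail) = 0.05946
→ bracket: 0.05<=p<0.10

p-value bracket: 0.05<=p<0.10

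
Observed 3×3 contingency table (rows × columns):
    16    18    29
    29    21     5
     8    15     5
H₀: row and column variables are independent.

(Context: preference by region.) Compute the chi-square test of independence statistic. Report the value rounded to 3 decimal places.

Row totals [63, 55, 28], col totals [53, 54, 39], n=146
χ² = (16−22.87)²/22.87 + (18−23.30)²/23.30 + (29−16.83)²/16.83 + (29−19.97)²/19.97 + (21−20.34)²/20.34 + (5−14.69)²/14.69 + (8−10.16)²/10.16 + (15−10.36)²/10.36 + (5−7.48)²/7.48 = 25.9402
df = 4

test statistic = 25.940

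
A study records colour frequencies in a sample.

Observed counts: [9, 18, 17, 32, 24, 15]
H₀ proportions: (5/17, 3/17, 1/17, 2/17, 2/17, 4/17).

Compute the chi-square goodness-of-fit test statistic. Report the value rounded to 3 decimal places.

test statistic = 72.658

n = 115; E_i = n·p_i = [33.82, 20.29, 6.76, 13.53, 13.53, 27.06]
χ² = (9−33.82)²/33.82 + (18−20.29)²/20.29 + (17−6.76)²/6.76 + (32−13.53)²/13.53 + (24−13.53)²/13.53 + (15−27.06)²/27.06 = 72.6578
df = 5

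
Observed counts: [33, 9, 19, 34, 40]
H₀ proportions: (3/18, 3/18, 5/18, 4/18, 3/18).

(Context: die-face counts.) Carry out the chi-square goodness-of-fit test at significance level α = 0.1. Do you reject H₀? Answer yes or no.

n = 135; E_i = n·p_i = [22.50, 22.50, 37.50, 30.00, 22.50]
χ² = (33−22.50)²/22.50 + (9−22.50)²/22.50 + (19−37.50)²/37.50 + (34−30.00)²/30.00 + (40−22.50)²/22.50 = 36.2711
df = 4
p-value (upper-tail) = 0.00000
At α=0.1: p < α → reject H₀

reject H₀: yes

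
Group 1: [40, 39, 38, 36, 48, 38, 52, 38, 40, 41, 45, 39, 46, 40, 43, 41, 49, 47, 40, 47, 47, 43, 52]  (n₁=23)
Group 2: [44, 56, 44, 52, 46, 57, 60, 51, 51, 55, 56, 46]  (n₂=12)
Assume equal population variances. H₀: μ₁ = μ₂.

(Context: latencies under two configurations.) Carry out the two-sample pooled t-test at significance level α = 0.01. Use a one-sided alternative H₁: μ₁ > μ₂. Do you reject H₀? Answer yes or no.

reject H₀: no

x̄₁=43.000, s₁=4.690, n₁=23
x̄₂=51.500, s₂=5.469, n₂=12
s_p² = [22·4.690² + 11·5.469²]/33 = 24.6364
SE = √(s_p²·(1/23+1/12)) = 1.7675
t = (43.000−51.500)/1.7675 = -4.8090
df = 33
p-value (one-sided, H₁ greater) = 0.99998
At α=0.01: p ≥ α → fail to reject H₀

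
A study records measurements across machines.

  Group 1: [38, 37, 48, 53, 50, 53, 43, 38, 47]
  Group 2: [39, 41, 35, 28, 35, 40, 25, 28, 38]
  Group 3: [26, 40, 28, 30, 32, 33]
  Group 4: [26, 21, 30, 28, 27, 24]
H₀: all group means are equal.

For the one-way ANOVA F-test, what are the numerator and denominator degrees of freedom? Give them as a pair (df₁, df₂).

degrees of freedom = [3, 26]

k = 4 groups, N = 30 total
df = (k−1, N−k) = (4−1, 30−4) = (3, 26)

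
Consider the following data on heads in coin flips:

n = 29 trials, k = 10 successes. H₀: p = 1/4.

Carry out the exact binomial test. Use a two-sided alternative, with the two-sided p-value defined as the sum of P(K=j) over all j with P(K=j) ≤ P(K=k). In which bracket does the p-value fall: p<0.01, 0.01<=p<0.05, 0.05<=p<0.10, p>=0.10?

Exact binomial: n=29, k=10, p₀=1/4=0.2500
P(X=j) = C(n,j)·p₀^j·(1−p₀)^(n−j); p = Σ P(X=j) over j with P(X=j) ≤ P(X=10)
p-value (two-sided) = 0.28163
→ bracket: p>=0.10

p-value bracket: p>=0.10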